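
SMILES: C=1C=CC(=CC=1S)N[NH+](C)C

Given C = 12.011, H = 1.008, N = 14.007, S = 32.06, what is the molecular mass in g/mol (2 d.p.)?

169.27

Molecular formula: C8H13N2S+.
M = 8×12.011 + 13×1.008 + 2×14.007 + 1×32.06 = 169.27 g/mol.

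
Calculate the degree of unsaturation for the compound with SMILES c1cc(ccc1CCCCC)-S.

Molecular formula from the SMILES: C11H16S.
DoU = (2C + 2 + N − H − X)/2 = (2·11 + 2 + 0 − 16 − 0)/2 = 8/2 = 4.
(Structurally: 1 ring(s) + 3 π bond(s) = 4.)

4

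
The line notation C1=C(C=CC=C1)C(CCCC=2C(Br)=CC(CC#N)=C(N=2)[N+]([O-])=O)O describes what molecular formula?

Heavy atoms from the SMILES: 1 Br, 17 C, 3 N, 3 O.
Implicit hydrogens by atom environment:
  6 × C (aromatic): 1 H each → 6
  5 × C (aromatic): no H
  4 × C: 2 H each → 8
  1 × Br: no H
  1 × C: 1 H
  1 × C: no H
  1 × N (aromatic): no H
  1 × N (charge +1): no H
  1 × N: no H
  1 × O: 1 H
  1 × O: no H
  1 × O (charge -1): no H
  Total hydrogens = 16.
Molecular formula: C17H16BrN3O3

C17H16BrN3O3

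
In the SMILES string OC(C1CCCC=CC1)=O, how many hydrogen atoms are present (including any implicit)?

Hydrogens are implicit in SMILES; fill each atom to its normal valence:
  4 × C: 2 H each → 8
  3 × C: 1 H each → 3
  1 × C: no H
  1 × O: 1 H
  1 × O: no H
  Total hydrogens = 12.

12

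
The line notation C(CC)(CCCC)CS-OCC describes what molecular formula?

Heavy atoms from the SMILES: 10 C, 1 O, 1 S.
Implicit hydrogens by atom environment:
  6 × C: 2 H each → 12
  3 × C: 3 H each → 9
  1 × C: 1 H
  1 × O: no H
  1 × S: no H
  Total hydrogens = 22.
Molecular formula: C10H22OS

C10H22OS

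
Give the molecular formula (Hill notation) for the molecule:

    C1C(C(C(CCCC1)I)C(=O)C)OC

C11H19IO2

Heavy atoms from the SMILES: 11 C, 1 I, 2 O.
Implicit hydrogens by atom environment:
  5 × C: 2 H each → 10
  3 × C: 1 H each → 3
  2 × C: 3 H each → 6
  2 × O: no H
  1 × C: no H
  1 × I: no H
  Total hydrogens = 19.
Molecular formula: C11H19IO2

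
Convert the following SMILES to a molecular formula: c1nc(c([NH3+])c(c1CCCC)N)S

C9H16N3S+

Heavy atoms from the SMILES: 9 C, 3 N, 1 S.
Implicit hydrogens by atom environment:
  4 × C (aromatic): no H
  3 × C: 2 H each → 6
  1 × C: 3 H
  1 × C (aromatic): 1 H
  1 × N (charge +1): 3 H
  1 × N: 2 H
  1 × N (aromatic): no H
  1 × S: 1 H
  Total hydrogens = 16.
Net charge +1.
Molecular formula: C9H16N3S+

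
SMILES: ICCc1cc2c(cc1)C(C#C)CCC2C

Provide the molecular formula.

Heavy atoms from the SMILES: 15 C, 1 I.
Implicit hydrogens by atom environment:
  4 × C: 2 H each → 8
  3 × C (aromatic): 1 H each → 3
  3 × C: 1 H each → 3
  3 × C (aromatic): no H
  1 × C: 3 H
  1 × C: no H
  1 × I: no H
  Total hydrogens = 17.
Molecular formula: C15H17I

C15H17I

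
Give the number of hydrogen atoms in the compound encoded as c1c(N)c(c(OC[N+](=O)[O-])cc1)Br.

Hydrogens are implicit in SMILES; fill each atom to its normal valence:
  3 × C (aromatic): 1 H each → 3
  3 × C (aromatic): no H
  2 × O: no H
  1 × Br: no H
  1 × C: 2 H
  1 × N: 2 H
  1 × N (charge +1): no H
  1 × O (charge -1): no H
  Total hydrogens = 7.

7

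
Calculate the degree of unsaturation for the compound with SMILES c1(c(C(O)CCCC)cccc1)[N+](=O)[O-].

Molecular formula from the SMILES: C11H15NO3.
DoU = (2C + 2 + N − H − X)/2 = (2·11 + 2 + 1 − 15 − 0)/2 = 10/2 = 5.
(Structurally: 1 ring(s) + 4 π bond(s) = 5.)

5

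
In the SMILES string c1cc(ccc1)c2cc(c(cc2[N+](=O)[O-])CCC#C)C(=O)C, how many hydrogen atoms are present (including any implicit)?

15

Hydrogens are implicit in SMILES; fill each atom to its normal valence:
  7 × C (aromatic): 1 H each → 7
  5 × C (aromatic): no H
  2 × C: 2 H each → 4
  2 × C: no H
  2 × O: no H
  1 × C: 3 H
  1 × C: 1 H
  1 × N (charge +1): no H
  1 × O (charge -1): no H
  Total hydrogens = 15.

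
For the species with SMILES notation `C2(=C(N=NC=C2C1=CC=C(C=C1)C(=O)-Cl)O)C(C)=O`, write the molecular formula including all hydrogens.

C13H9ClN2O3

Heavy atoms from the SMILES: 13 C, 1 Cl, 2 N, 3 O.
Implicit hydrogens by atom environment:
  5 × C (aromatic): 1 H each → 5
  5 × C (aromatic): no H
  2 × C: no H
  2 × N (aromatic): no H
  2 × O: no H
  1 × C: 3 H
  1 × Cl: no H
  1 × O: 1 H
  Total hydrogens = 9.
Molecular formula: C13H9ClN2O3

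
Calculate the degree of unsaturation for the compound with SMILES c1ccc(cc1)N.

4

Molecular formula from the SMILES: C6H7N.
DoU = (2C + 2 + N − H − X)/2 = (2·6 + 2 + 1 − 7 − 0)/2 = 8/2 = 4.
(Structurally: 1 ring(s) + 3 π bond(s) = 4.)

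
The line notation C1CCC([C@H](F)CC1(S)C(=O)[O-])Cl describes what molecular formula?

C8H11ClFO2S-

Heavy atoms from the SMILES: 8 C, 1 Cl, 1 F, 2 O, 1 S.
Implicit hydrogens by atom environment:
  4 × C: 2 H each → 8
  2 × C: 1 H each → 2
  2 × C: no H
  1 × Cl: no H
  1 × F: no H
  1 × O: no H
  1 × O (charge -1): no H
  1 × S: 1 H
  Total hydrogens = 11.
Net charge -1.
Molecular formula: C8H11ClFO2S-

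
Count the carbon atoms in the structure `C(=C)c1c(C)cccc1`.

9

The symbol for carbon appears 9 times in the SMILES. Lowercase c denotes aromatic carbon and counts toward C.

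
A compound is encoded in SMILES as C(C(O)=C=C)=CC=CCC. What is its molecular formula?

C9H12O

Heavy atoms from the SMILES: 9 C, 1 O.
Implicit hydrogens by atom environment:
  4 × C: 1 H each → 4
  2 × C: 2 H each → 4
  2 × C: no H
  1 × C: 3 H
  1 × O: 1 H
  Total hydrogens = 12.
Molecular formula: C9H12O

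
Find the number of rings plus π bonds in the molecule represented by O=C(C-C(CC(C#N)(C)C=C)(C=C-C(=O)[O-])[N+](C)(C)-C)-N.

Molecular formula from the SMILES: C15H23N3O3.
DoU = (2C + 2 + N − H − X)/2 = (2·15 + 2 + 3 − 23 − 0)/2 = 12/2 = 6.
(Structurally: 0 ring(s) + 6 π bond(s) = 6.)

6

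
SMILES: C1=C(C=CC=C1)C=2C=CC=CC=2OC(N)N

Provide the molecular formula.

C13H14N2O

Heavy atoms from the SMILES: 13 C, 2 N, 1 O.
Implicit hydrogens by atom environment:
  9 × C (aromatic): 1 H each → 9
  3 × C (aromatic): no H
  2 × N: 2 H each → 4
  1 × C: 1 H
  1 × O: no H
  Total hydrogens = 14.
Molecular formula: C13H14N2O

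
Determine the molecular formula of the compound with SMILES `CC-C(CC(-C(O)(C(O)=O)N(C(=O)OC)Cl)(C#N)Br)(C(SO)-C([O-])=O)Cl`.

Heavy atoms from the SMILES: 1 Br, 12 C, 2 Cl, 2 N, 8 O, 1 S.
Implicit hydrogens by atom environment:
  7 × C: no H
  4 × O: no H
  3 × O: 1 H each → 3
  2 × C: 3 H each → 6
  2 × C: 2 H each → 4
  2 × Cl: no H
  2 × N: no H
  1 × Br: no H
  1 × C: 1 H
  1 × O (charge -1): no H
  1 × S: no H
  Total hydrogens = 14.
Net charge -1.
Molecular formula: C12H14BrCl2N2O8S-

C12H14BrCl2N2O8S-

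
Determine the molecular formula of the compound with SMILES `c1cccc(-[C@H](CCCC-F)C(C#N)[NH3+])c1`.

Heavy atoms from the SMILES: 13 C, 1 F, 2 N.
Implicit hydrogens by atom environment:
  5 × C (aromatic): 1 H each → 5
  4 × C: 2 H each → 8
  2 × C: 1 H each → 2
  1 × C (aromatic): no H
  1 × C: no H
  1 × F: no H
  1 × N (charge +1): 3 H
  1 × N: no H
  Total hydrogens = 18.
Net charge +1.
Molecular formula: C13H18FN2+

C13H18FN2+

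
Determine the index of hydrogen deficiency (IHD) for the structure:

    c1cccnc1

Molecular formula from the SMILES: C5H5N.
DoU = (2C + 2 + N − H − X)/2 = (2·5 + 2 + 1 − 5 − 0)/2 = 8/2 = 4.
(Structurally: 1 ring(s) + 3 π bond(s) = 4.)

4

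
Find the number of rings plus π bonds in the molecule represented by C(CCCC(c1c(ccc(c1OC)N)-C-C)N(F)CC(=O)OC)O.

Molecular formula from the SMILES: C17H27FN2O4.
DoU = (2C + 2 + N − H − X)/2 = (2·17 + 2 + 2 − 27 − 1)/2 = 10/2 = 5.
(Structurally: 1 ring(s) + 4 π bond(s) = 5.)

5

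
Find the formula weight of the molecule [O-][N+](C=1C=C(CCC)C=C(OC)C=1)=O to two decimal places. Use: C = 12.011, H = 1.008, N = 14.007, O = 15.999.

Molecular formula: C10H13NO3.
M = 10×12.011 + 13×1.008 + 1×14.007 + 3×15.999 = 195.22 g/mol.

195.22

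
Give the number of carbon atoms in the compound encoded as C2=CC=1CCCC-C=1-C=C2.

The symbol for carbon appears 10 times in the SMILES.

10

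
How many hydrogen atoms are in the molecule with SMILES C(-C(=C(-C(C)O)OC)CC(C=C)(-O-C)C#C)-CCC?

Hydrogens are implicit in SMILES; fill each atom to its normal valence:
  5 × C: 2 H each → 10
  4 × C: 3 H each → 12
  4 × C: no H
  3 × C: 1 H each → 3
  2 × O: no H
  1 × O: 1 H
  Total hydrogens = 26.

26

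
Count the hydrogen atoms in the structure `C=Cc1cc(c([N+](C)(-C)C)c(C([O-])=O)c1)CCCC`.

23

Hydrogens are implicit in SMILES; fill each atom to its normal valence:
  4 × C: 3 H each → 12
  4 × C: 2 H each → 8
  4 × C (aromatic): no H
  2 × C (aromatic): 1 H each → 2
  1 × C: 1 H
  1 × C: no H
  1 × N (charge +1): no H
  1 × O: no H
  1 × O (charge -1): no H
  Total hydrogens = 23.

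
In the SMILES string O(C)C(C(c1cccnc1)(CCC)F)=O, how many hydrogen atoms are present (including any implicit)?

Hydrogens are implicit in SMILES; fill each atom to its normal valence:
  4 × C (aromatic): 1 H each → 4
  2 × C: 3 H each → 6
  2 × C: 2 H each → 4
  2 × C: no H
  2 × O: no H
  1 × C (aromatic): no H
  1 × F: no H
  1 × N (aromatic): no H
  Total hydrogens = 14.

14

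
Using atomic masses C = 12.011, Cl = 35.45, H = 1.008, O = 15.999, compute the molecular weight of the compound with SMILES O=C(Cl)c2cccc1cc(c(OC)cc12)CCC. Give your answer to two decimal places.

Molecular formula: C15H15ClO2.
M = 15×12.011 + 1×35.45 + 15×1.008 + 2×15.999 = 262.73 g/mol.

262.73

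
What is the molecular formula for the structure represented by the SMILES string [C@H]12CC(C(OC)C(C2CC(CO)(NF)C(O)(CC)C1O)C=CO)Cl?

C16H27ClFNO5

Heavy atoms from the SMILES: 16 C, 1 Cl, 1 F, 1 N, 5 O.
Implicit hydrogens by atom environment:
  8 × C: 1 H each → 8
  4 × C: 2 H each → 8
  4 × O: 1 H each → 4
  2 × C: 3 H each → 6
  2 × C: no H
  1 × Cl: no H
  1 × F: no H
  1 × N: 1 H
  1 × O: no H
  Total hydrogens = 27.
Molecular formula: C16H27ClFNO5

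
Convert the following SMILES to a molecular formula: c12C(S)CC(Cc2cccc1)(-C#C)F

Heavy atoms from the SMILES: 12 C, 1 F, 1 S.
Implicit hydrogens by atom environment:
  4 × C (aromatic): 1 H each → 4
  2 × C: 2 H each → 4
  2 × C: 1 H each → 2
  2 × C (aromatic): no H
  2 × C: no H
  1 × F: no H
  1 × S: 1 H
  Total hydrogens = 11.
Molecular formula: C12H11FS

C12H11FS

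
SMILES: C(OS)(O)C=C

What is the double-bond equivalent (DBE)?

Molecular formula from the SMILES: C3H6O2S.
DoU = (2C + 2 + N − H − X)/2 = (2·3 + 2 + 0 − 6 − 0)/2 = 2/2 = 1.
(Structurally: 0 ring(s) + 1 π bond(s) = 1.)

1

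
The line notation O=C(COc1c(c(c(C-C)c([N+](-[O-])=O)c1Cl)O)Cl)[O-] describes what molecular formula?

Heavy atoms from the SMILES: 10 C, 2 Cl, 1 N, 6 O.
Implicit hydrogens by atom environment:
  6 × C (aromatic): no H
  3 × O: no H
  2 × C: 2 H each → 4
  2 × Cl: no H
  2 × O (charge -1): no H
  1 × C: 3 H
  1 × C: no H
  1 × N (charge +1): no H
  1 × O: 1 H
  Total hydrogens = 8.
Net charge -1.
Molecular formula: C10H8Cl2NO6-

C10H8Cl2NO6-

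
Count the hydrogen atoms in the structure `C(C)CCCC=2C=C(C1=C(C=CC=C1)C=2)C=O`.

Hydrogens are implicit in SMILES; fill each atom to its normal valence:
  6 × C (aromatic): 1 H each → 6
  4 × C: 2 H each → 8
  4 × C (aromatic): no H
  1 × C: 3 H
  1 × C: 1 H
  1 × O: no H
  Total hydrogens = 18.

18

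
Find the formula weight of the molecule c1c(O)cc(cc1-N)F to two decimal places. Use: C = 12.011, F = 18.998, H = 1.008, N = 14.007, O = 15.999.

127.12

Molecular formula: C6H6FNO.
M = 6×12.011 + 1×18.998 + 6×1.008 + 1×14.007 + 1×15.999 = 127.12 g/mol.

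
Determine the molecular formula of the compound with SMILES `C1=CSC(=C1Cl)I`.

C4H2ClIS

Heavy atoms from the SMILES: 4 C, 1 Cl, 1 I, 1 S.
Implicit hydrogens by atom environment:
  2 × C (aromatic): 1 H each → 2
  2 × C (aromatic): no H
  1 × Cl: no H
  1 × I: no H
  1 × S (aromatic): no H
  Total hydrogens = 2.
Molecular formula: C4H2ClIS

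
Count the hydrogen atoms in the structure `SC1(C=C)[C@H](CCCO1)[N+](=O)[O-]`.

Hydrogens are implicit in SMILES; fill each atom to its normal valence:
  4 × C: 2 H each → 8
  2 × C: 1 H each → 2
  2 × O: no H
  1 × C: no H
  1 × N (charge +1): no H
  1 × O (charge -1): no H
  1 × S: 1 H
  Total hydrogens = 11.

11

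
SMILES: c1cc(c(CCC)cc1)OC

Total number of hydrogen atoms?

Hydrogens are implicit in SMILES; fill each atom to its normal valence:
  4 × C (aromatic): 1 H each → 4
  2 × C: 3 H each → 6
  2 × C: 2 H each → 4
  2 × C (aromatic): no H
  1 × O: no H
  Total hydrogens = 14.

14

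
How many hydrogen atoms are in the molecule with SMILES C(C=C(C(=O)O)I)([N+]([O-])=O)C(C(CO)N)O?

11

Hydrogens are implicit in SMILES; fill each atom to its normal valence:
  4 × C: 1 H each → 4
  3 × O: 1 H each → 3
  2 × C: no H
  2 × O: no H
  1 × C: 2 H
  1 × I: no H
  1 × N: 2 H
  1 × N (charge +1): no H
  1 × O (charge -1): no H
  Total hydrogens = 11.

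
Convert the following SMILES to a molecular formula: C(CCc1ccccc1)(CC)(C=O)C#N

C13H15NO

Heavy atoms from the SMILES: 13 C, 1 N, 1 O.
Implicit hydrogens by atom environment:
  5 × C (aromatic): 1 H each → 5
  3 × C: 2 H each → 6
  2 × C: no H
  1 × C: 3 H
  1 × C: 1 H
  1 × C (aromatic): no H
  1 × N: no H
  1 × O: no H
  Total hydrogens = 15.
Molecular formula: C13H15NO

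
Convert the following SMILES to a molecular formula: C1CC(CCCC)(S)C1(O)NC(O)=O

C9H17NO3S

Heavy atoms from the SMILES: 9 C, 1 N, 3 O, 1 S.
Implicit hydrogens by atom environment:
  5 × C: 2 H each → 10
  3 × C: no H
  2 × O: 1 H each → 2
  1 × C: 3 H
  1 × N: 1 H
  1 × O: no H
  1 × S: 1 H
  Total hydrogens = 17.
Molecular formula: C9H17NO3S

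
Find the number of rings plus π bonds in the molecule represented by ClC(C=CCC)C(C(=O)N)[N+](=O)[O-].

Molecular formula from the SMILES: C7H11ClN2O3.
DoU = (2C + 2 + N − H − X)/2 = (2·7 + 2 + 2 − 11 − 1)/2 = 6/2 = 3.
(Structurally: 0 ring(s) + 3 π bond(s) = 3.)

3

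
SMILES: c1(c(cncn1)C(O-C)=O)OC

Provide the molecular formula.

Heavy atoms from the SMILES: 7 C, 2 N, 3 O.
Implicit hydrogens by atom environment:
  3 × O: no H
  2 × C: 3 H each → 6
  2 × C (aromatic): 1 H each → 2
  2 × C (aromatic): no H
  2 × N (aromatic): no H
  1 × C: no H
  Total hydrogens = 8.
Molecular formula: C7H8N2O3

C7H8N2O3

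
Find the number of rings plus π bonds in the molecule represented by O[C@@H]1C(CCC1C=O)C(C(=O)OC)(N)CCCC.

Molecular formula from the SMILES: C13H23NO4.
DoU = (2C + 2 + N − H − X)/2 = (2·13 + 2 + 1 − 23 − 0)/2 = 6/2 = 3.
(Structurally: 1 ring(s) + 2 π bond(s) = 3.)

3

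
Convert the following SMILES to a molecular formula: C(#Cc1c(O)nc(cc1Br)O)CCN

C9H9BrN2O2

Heavy atoms from the SMILES: 1 Br, 9 C, 2 N, 2 O.
Implicit hydrogens by atom environment:
  4 × C (aromatic): no H
  2 × C: 2 H each → 4
  2 × C: no H
  2 × O: 1 H each → 2
  1 × Br: no H
  1 × C (aromatic): 1 H
  1 × N: 2 H
  1 × N (aromatic): no H
  Total hydrogens = 9.
Molecular formula: C9H9BrN2O2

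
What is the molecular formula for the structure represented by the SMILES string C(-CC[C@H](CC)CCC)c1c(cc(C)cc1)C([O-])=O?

C17H25O2-

Heavy atoms from the SMILES: 17 C, 2 O.
Implicit hydrogens by atom environment:
  6 × C: 2 H each → 12
  3 × C: 3 H each → 9
  3 × C (aromatic): 1 H each → 3
  3 × C (aromatic): no H
  1 × C: 1 H
  1 × C: no H
  1 × O: no H
  1 × O (charge -1): no H
  Total hydrogens = 25.
Net charge -1.
Molecular formula: C17H25O2-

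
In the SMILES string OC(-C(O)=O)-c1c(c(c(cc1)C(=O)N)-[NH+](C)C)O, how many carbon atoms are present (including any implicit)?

The symbol for carbon appears 11 times in the SMILES. Lowercase c denotes aromatic carbon and counts toward C.

11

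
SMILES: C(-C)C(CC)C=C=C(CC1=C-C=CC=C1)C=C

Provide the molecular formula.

C17H22

Heavy atoms from the SMILES: 17 C.
Implicit hydrogens by atom environment:
  5 × C (aromatic): 1 H each → 5
  4 × C: 2 H each → 8
  3 × C: 1 H each → 3
  2 × C: 3 H each → 6
  2 × C: no H
  1 × C (aromatic): no H
  Total hydrogens = 22.
Molecular formula: C17H22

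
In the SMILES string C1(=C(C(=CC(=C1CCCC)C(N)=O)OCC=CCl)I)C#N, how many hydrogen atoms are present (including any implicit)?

Hydrogens are implicit in SMILES; fill each atom to its normal valence:
  5 × C (aromatic): no H
  4 × C: 2 H each → 8
  2 × C: 1 H each → 2
  2 × C: no H
  2 × O: no H
  1 × C: 3 H
  1 × C (aromatic): 1 H
  1 × Cl: no H
  1 × I: no H
  1 × N: 2 H
  1 × N: no H
  Total hydrogens = 16.

16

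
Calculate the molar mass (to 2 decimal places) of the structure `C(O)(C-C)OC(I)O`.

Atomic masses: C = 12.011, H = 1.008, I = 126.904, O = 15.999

Molecular formula: C4H9IO3.
M = 4×12.011 + 9×1.008 + 1×126.904 + 3×15.999 = 232.02 g/mol.

232.02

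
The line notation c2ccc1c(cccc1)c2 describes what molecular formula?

C10H8

Heavy atoms from the SMILES: 10 C.
Implicit hydrogens by atom environment:
  8 × C (aromatic): 1 H each → 8
  2 × C (aromatic): no H
  Total hydrogens = 8.
Molecular formula: C10H8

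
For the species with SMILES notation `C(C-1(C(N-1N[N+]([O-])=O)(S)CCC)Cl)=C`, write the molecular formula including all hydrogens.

C7H12ClN3O2S

Heavy atoms from the SMILES: 7 C, 1 Cl, 3 N, 2 O, 1 S.
Implicit hydrogens by atom environment:
  3 × C: 2 H each → 6
  2 × C: no H
  1 × C: 3 H
  1 × C: 1 H
  1 × Cl: no H
  1 × N: 1 H
  1 × N: no H
  1 × N (charge +1): no H
  1 × O: no H
  1 × O (charge -1): no H
  1 × S: 1 H
  Total hydrogens = 12.
Molecular formula: C7H12ClN3O2S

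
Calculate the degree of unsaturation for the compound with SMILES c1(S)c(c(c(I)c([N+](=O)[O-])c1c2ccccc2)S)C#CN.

Molecular formula from the SMILES: C14H9IN2O2S2.
DoU = (2C + 2 + N − H − X)/2 = (2·14 + 2 + 2 − 9 − 1)/2 = 22/2 = 11.
(Structurally: 2 ring(s) + 9 π bond(s) = 11.)

11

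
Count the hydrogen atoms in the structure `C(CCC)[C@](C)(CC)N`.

19

Hydrogens are implicit in SMILES; fill each atom to its normal valence:
  4 × C: 2 H each → 8
  3 × C: 3 H each → 9
  1 × C: no H
  1 × N: 2 H
  Total hydrogens = 19.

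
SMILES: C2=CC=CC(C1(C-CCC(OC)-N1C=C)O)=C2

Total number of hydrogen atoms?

Hydrogens are implicit in SMILES; fill each atom to its normal valence:
  5 × C (aromatic): 1 H each → 5
  4 × C: 2 H each → 8
  2 × C: 1 H each → 2
  1 × C: 3 H
  1 × C: no H
  1 × C (aromatic): no H
  1 × N: no H
  1 × O: 1 H
  1 × O: no H
  Total hydrogens = 19.

19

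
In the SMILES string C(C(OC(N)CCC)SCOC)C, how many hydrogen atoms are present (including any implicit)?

Hydrogens are implicit in SMILES; fill each atom to its normal valence:
  4 × C: 2 H each → 8
  3 × C: 3 H each → 9
  2 × C: 1 H each → 2
  2 × O: no H
  1 × N: 2 H
  1 × S: no H
  Total hydrogens = 21.

21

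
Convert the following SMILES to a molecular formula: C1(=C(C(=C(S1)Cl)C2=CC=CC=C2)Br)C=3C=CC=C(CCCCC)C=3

C21H20BrClS

Heavy atoms from the SMILES: 1 Br, 21 C, 1 Cl, 1 S.
Implicit hydrogens by atom environment:
  9 × C (aromatic): 1 H each → 9
  7 × C (aromatic): no H
  4 × C: 2 H each → 8
  1 × Br: no H
  1 × C: 3 H
  1 × Cl: no H
  1 × S (aromatic): no H
  Total hydrogens = 20.
Molecular formula: C21H20BrClS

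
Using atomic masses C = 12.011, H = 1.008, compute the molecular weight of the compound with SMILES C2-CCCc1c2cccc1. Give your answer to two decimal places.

Molecular formula: C10H12.
M = 10×12.011 + 12×1.008 = 132.21 g/mol.

132.21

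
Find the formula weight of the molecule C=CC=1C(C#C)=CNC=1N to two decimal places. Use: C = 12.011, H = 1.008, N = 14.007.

Molecular formula: C8H8N2.
M = 8×12.011 + 8×1.008 + 2×14.007 = 132.17 g/mol.

132.17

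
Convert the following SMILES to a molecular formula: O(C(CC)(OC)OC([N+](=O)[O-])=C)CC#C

C9H13NO5

Heavy atoms from the SMILES: 9 C, 1 N, 5 O.
Implicit hydrogens by atom environment:
  4 × O: no H
  3 × C: 2 H each → 6
  3 × C: no H
  2 × C: 3 H each → 6
  1 × C: 1 H
  1 × N (charge +1): no H
  1 × O (charge -1): no H
  Total hydrogens = 13.
Molecular formula: C9H13NO5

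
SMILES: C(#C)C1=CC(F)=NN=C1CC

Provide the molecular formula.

C8H7FN2

Heavy atoms from the SMILES: 8 C, 1 F, 2 N.
Implicit hydrogens by atom environment:
  3 × C (aromatic): no H
  2 × N (aromatic): no H
  1 × C: 3 H
  1 × C: 2 H
  1 × C (aromatic): 1 H
  1 × C: 1 H
  1 × C: no H
  1 × F: no H
  Total hydrogens = 7.
Molecular formula: C8H7FN2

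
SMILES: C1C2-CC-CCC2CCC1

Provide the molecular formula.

C10H18

Heavy atoms from the SMILES: 10 C.
Implicit hydrogens by atom environment:
  8 × C: 2 H each → 16
  2 × C: 1 H each → 2
  Total hydrogens = 18.
Molecular formula: C10H18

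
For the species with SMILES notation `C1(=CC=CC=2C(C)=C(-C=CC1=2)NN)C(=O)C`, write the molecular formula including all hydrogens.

C13H14N2O

Heavy atoms from the SMILES: 13 C, 2 N, 1 O.
Implicit hydrogens by atom environment:
  5 × C (aromatic): 1 H each → 5
  5 × C (aromatic): no H
  2 × C: 3 H each → 6
  1 × C: no H
  1 × N: 2 H
  1 × N: 1 H
  1 × O: no H
  Total hydrogens = 14.
Molecular formula: C13H14N2O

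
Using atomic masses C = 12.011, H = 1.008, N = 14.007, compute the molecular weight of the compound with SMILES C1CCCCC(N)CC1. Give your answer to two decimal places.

127.23

Molecular formula: C8H17N.
M = 8×12.011 + 17×1.008 + 1×14.007 = 127.23 g/mol.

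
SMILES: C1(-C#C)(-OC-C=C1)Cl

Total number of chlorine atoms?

The symbol for chlorine appears 1 time in the SMILES.

1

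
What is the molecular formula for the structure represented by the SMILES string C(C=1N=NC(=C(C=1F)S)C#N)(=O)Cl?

C6HClFN3OS

Heavy atoms from the SMILES: 6 C, 1 Cl, 1 F, 3 N, 1 O, 1 S.
Implicit hydrogens by atom environment:
  4 × C (aromatic): no H
  2 × C: no H
  2 × N (aromatic): no H
  1 × Cl: no H
  1 × F: no H
  1 × N: no H
  1 × O: no H
  1 × S: 1 H
  Total hydrogens = 1.
Molecular formula: C6HClFN3OS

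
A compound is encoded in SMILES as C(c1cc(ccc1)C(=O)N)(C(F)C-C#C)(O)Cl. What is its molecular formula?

Heavy atoms from the SMILES: 12 C, 1 Cl, 1 F, 1 N, 2 O.
Implicit hydrogens by atom environment:
  4 × C (aromatic): 1 H each → 4
  3 × C: no H
  2 × C: 1 H each → 2
  2 × C (aromatic): no H
  1 × C: 2 H
  1 × Cl: no H
  1 × F: no H
  1 × N: 2 H
  1 × O: 1 H
  1 × O: no H
  Total hydrogens = 11.
Molecular formula: C12H11ClFNO2

C12H11ClFNO2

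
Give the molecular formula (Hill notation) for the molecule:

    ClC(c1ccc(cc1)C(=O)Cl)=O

Heavy atoms from the SMILES: 8 C, 2 Cl, 2 O.
Implicit hydrogens by atom environment:
  4 × C (aromatic): 1 H each → 4
  2 × C (aromatic): no H
  2 × C: no H
  2 × Cl: no H
  2 × O: no H
  Total hydrogens = 4.
Molecular formula: C8H4Cl2O2

C8H4Cl2O2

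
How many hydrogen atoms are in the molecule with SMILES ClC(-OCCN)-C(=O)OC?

10

Hydrogens are implicit in SMILES; fill each atom to its normal valence:
  3 × O: no H
  2 × C: 2 H each → 4
  1 × C: 3 H
  1 × C: 1 H
  1 × C: no H
  1 × Cl: no H
  1 × N: 2 H
  Total hydrogens = 10.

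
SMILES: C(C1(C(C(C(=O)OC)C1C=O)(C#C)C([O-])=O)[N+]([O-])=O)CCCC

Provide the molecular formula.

Heavy atoms from the SMILES: 15 C, 1 N, 7 O.
Implicit hydrogens by atom environment:
  5 × C: no H
  5 × O: no H
  4 × C: 2 H each → 8
  4 × C: 1 H each → 4
  2 × C: 3 H each → 6
  2 × O (charge -1): no H
  1 × N (charge +1): no H
  Total hydrogens = 18.
Net charge -1.
Molecular formula: C15H18NO7-

C15H18NO7-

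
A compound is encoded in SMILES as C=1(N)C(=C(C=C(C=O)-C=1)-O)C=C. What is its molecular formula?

Heavy atoms from the SMILES: 9 C, 1 N, 2 O.
Implicit hydrogens by atom environment:
  4 × C (aromatic): no H
  2 × C (aromatic): 1 H each → 2
  2 × C: 1 H each → 2
  1 × C: 2 H
  1 × N: 2 H
  1 × O: 1 H
  1 × O: no H
  Total hydrogens = 9.
Molecular formula: C9H9NO2

C9H9NO2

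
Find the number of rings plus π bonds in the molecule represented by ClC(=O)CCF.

Molecular formula from the SMILES: C3H4ClFO.
DoU = (2C + 2 + N − H − X)/2 = (2·3 + 2 + 0 − 4 − 2)/2 = 2/2 = 1.
(Structurally: 0 ring(s) + 1 π bond(s) = 1.)

1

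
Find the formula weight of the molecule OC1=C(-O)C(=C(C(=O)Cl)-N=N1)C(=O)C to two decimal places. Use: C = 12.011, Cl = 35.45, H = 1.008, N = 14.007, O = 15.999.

216.58

Molecular formula: C7H5ClN2O4.
M = 7×12.011 + 1×35.45 + 5×1.008 + 2×14.007 + 4×15.999 = 216.58 g/mol.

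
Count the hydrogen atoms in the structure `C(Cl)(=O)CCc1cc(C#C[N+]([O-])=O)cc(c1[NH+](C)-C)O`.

Hydrogens are implicit in SMILES; fill each atom to its normal valence:
  4 × C (aromatic): no H
  3 × C: no H
  2 × C: 3 H each → 6
  2 × C: 2 H each → 4
  2 × C (aromatic): 1 H each → 2
  2 × O: no H
  1 × Cl: no H
  1 × N (charge +1): 1 H
  1 × N (charge +1): no H
  1 × O: 1 H
  1 × O (charge -1): no H
  Total hydrogens = 14.

14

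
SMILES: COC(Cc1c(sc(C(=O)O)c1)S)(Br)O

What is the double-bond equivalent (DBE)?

4

Molecular formula from the SMILES: C8H9BrO4S2.
DoU = (2C + 2 + N − H − X)/2 = (2·8 + 2 + 0 − 9 − 1)/2 = 8/2 = 4.
(Structurally: 1 ring(s) + 3 π bond(s) = 4.)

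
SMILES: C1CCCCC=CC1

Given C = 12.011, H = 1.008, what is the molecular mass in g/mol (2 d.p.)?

110.20

Molecular formula: C8H14.
M = 8×12.011 + 14×1.008 = 110.20 g/mol.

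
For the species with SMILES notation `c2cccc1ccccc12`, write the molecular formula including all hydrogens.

Heavy atoms from the SMILES: 10 C.
Implicit hydrogens by atom environment:
  8 × C (aromatic): 1 H each → 8
  2 × C (aromatic): no H
  Total hydrogens = 8.
Molecular formula: C10H8

C10H8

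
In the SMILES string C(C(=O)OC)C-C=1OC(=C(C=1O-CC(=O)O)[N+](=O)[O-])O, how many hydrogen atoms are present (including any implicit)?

Hydrogens are implicit in SMILES; fill each atom to its normal valence:
  5 × O: no H
  4 × C (aromatic): no H
  3 × C: 2 H each → 6
  2 × C: no H
  2 × O: 1 H each → 2
  1 × C: 3 H
  1 × N (charge +1): no H
  1 × O (aromatic): no H
  1 × O (charge -1): no H
  Total hydrogens = 11.

11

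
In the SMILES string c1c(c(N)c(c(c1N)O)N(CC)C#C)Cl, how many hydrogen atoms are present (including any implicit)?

Hydrogens are implicit in SMILES; fill each atom to its normal valence:
  5 × C (aromatic): no H
  2 × N: 2 H each → 4
  1 × C: 3 H
  1 × C: 2 H
  1 × C (aromatic): 1 H
  1 × C: 1 H
  1 × C: no H
  1 × Cl: no H
  1 × N: no H
  1 × O: 1 H
  Total hydrogens = 12.

12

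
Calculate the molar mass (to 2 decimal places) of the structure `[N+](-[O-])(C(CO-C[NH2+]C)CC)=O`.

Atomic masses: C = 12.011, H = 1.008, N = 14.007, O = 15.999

Molecular formula: C6H15N2O3+.
M = 6×12.011 + 15×1.008 + 2×14.007 + 3×15.999 = 163.20 g/mol.

163.20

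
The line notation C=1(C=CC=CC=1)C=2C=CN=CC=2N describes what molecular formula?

Heavy atoms from the SMILES: 11 C, 2 N.
Implicit hydrogens by atom environment:
  8 × C (aromatic): 1 H each → 8
  3 × C (aromatic): no H
  1 × N: 2 H
  1 × N (aromatic): no H
  Total hydrogens = 10.
Molecular formula: C11H10N2

C11H10N2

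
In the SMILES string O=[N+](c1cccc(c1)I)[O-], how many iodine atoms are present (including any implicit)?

The symbol for iodine appears 1 time in the SMILES.

1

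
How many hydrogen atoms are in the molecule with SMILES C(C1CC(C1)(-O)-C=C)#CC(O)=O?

Hydrogens are implicit in SMILES; fill each atom to its normal valence:
  4 × C: no H
  3 × C: 2 H each → 6
  2 × C: 1 H each → 2
  2 × O: 1 H each → 2
  1 × O: no H
  Total hydrogens = 10.

10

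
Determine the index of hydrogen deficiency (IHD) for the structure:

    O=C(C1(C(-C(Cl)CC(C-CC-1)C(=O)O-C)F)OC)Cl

Molecular formula from the SMILES: C12H17Cl2FO4.
DoU = (2C + 2 + N − H − X)/2 = (2·12 + 2 + 0 − 17 − 3)/2 = 6/2 = 3.
(Structurally: 1 ring(s) + 2 π bond(s) = 3.)

3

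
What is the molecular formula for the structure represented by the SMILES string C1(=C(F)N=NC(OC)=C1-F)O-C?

C6H6F2N2O2

Heavy atoms from the SMILES: 6 C, 2 F, 2 N, 2 O.
Implicit hydrogens by atom environment:
  4 × C (aromatic): no H
  2 × C: 3 H each → 6
  2 × F: no H
  2 × N (aromatic): no H
  2 × O: no H
  Total hydrogens = 6.
Molecular formula: C6H6F2N2O2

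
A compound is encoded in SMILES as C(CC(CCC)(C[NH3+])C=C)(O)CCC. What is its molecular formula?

C12H26NO+

Heavy atoms from the SMILES: 12 C, 1 N, 1 O.
Implicit hydrogens by atom environment:
  7 × C: 2 H each → 14
  2 × C: 3 H each → 6
  2 × C: 1 H each → 2
  1 × C: no H
  1 × N (charge +1): 3 H
  1 × O: 1 H
  Total hydrogens = 26.
Net charge +1.
Molecular formula: C12H26NO+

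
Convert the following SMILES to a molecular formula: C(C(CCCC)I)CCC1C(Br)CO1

Heavy atoms from the SMILES: 1 Br, 11 C, 1 I, 1 O.
Implicit hydrogens by atom environment:
  7 × C: 2 H each → 14
  3 × C: 1 H each → 3
  1 × Br: no H
  1 × C: 3 H
  1 × I: no H
  1 × O: no H
  Total hydrogens = 20.
Molecular formula: C11H20BrIO

C11H20BrIO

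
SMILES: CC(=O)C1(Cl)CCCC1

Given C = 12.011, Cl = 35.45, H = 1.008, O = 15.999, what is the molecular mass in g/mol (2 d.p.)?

Molecular formula: C7H11ClO.
M = 7×12.011 + 1×35.45 + 11×1.008 + 1×15.999 = 146.61 g/mol.

146.61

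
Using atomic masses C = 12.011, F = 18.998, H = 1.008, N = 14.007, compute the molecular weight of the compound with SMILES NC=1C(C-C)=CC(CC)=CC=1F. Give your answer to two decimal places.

167.23

Molecular formula: C10H14FN.
M = 10×12.011 + 1×18.998 + 14×1.008 + 1×14.007 = 167.23 g/mol.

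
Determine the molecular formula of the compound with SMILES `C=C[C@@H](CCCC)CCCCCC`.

Heavy atoms from the SMILES: 13 C.
Implicit hydrogens by atom environment:
  9 × C: 2 H each → 18
  2 × C: 3 H each → 6
  2 × C: 1 H each → 2
  Total hydrogens = 26.
Molecular formula: C13H26

C13H26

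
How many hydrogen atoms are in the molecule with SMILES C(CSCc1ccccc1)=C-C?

Hydrogens are implicit in SMILES; fill each atom to its normal valence:
  5 × C (aromatic): 1 H each → 5
  2 × C: 2 H each → 4
  2 × C: 1 H each → 2
  1 × C: 3 H
  1 × C (aromatic): no H
  1 × S: no H
  Total hydrogens = 14.

14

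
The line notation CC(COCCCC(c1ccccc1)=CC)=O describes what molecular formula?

C15H20O2

Heavy atoms from the SMILES: 15 C, 2 O.
Implicit hydrogens by atom environment:
  5 × C (aromatic): 1 H each → 5
  4 × C: 2 H each → 8
  2 × C: 3 H each → 6
  2 × C: no H
  2 × O: no H
  1 × C: 1 H
  1 × C (aromatic): no H
  Total hydrogens = 20.
Molecular formula: C15H20O2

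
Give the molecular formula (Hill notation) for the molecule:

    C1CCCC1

C5H10

Heavy atoms from the SMILES: 5 C.
Implicit hydrogens by atom environment:
  5 × C: 2 H each → 10
  Total hydrogens = 10.
Molecular formula: C5H10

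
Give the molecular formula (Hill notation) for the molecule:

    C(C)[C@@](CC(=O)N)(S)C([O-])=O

C6H10NO3S-

Heavy atoms from the SMILES: 6 C, 1 N, 3 O, 1 S.
Implicit hydrogens by atom environment:
  3 × C: no H
  2 × C: 2 H each → 4
  2 × O: no H
  1 × C: 3 H
  1 × N: 2 H
  1 × O (charge -1): no H
  1 × S: 1 H
  Total hydrogens = 10.
Net charge -1.
Molecular formula: C6H10NO3S-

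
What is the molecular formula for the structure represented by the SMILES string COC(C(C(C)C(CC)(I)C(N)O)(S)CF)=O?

Heavy atoms from the SMILES: 10 C, 1 F, 1 I, 1 N, 3 O, 1 S.
Implicit hydrogens by atom environment:
  3 × C: 3 H each → 9
  3 × C: no H
  2 × C: 2 H each → 4
  2 × C: 1 H each → 2
  2 × O: no H
  1 × F: no H
  1 × I: no H
  1 × N: 2 H
  1 × O: 1 H
  1 × S: 1 H
  Total hydrogens = 19.
Molecular formula: C10H19FINO3S

C10H19FINO3S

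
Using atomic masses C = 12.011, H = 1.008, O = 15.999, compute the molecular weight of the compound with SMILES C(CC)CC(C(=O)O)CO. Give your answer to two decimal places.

Molecular formula: C7H14O3.
M = 7×12.011 + 14×1.008 + 3×15.999 = 146.19 g/mol.

146.19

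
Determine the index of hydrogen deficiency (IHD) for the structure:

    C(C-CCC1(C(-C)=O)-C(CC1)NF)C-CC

2

Molecular formula from the SMILES: C13H24FNO.
DoU = (2C + 2 + N − H − X)/2 = (2·13 + 2 + 1 − 24 − 1)/2 = 4/2 = 2.
(Structurally: 1 ring(s) + 1 π bond(s) = 2.)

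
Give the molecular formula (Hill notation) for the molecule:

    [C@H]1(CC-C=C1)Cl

Heavy atoms from the SMILES: 5 C, 1 Cl.
Implicit hydrogens by atom environment:
  3 × C: 1 H each → 3
  2 × C: 2 H each → 4
  1 × Cl: no H
  Total hydrogens = 7.
Molecular formula: C5H7Cl

C5H7Cl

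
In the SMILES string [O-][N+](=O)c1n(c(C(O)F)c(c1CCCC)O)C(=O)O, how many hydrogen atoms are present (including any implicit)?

13

Hydrogens are implicit in SMILES; fill each atom to its normal valence:
  4 × C (aromatic): no H
  3 × C: 2 H each → 6
  3 × O: 1 H each → 3
  2 × O: no H
  1 × C: 3 H
  1 × C: 1 H
  1 × C: no H
  1 × F: no H
  1 × N (aromatic): no H
  1 × N (charge +1): no H
  1 × O (charge -1): no H
  Total hydrogens = 13.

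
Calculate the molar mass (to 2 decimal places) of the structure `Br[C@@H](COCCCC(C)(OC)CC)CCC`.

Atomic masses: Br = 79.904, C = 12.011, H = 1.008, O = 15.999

Molecular formula: C13H27BrO2.
M = 1×79.904 + 13×12.011 + 27×1.008 + 2×15.999 = 295.26 g/mol.

295.26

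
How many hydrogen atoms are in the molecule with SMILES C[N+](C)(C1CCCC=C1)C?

Hydrogens are implicit in SMILES; fill each atom to its normal valence:
  3 × C: 3 H each → 9
  3 × C: 2 H each → 6
  3 × C: 1 H each → 3
  1 × N (charge +1): no H
  Total hydrogens = 18.

18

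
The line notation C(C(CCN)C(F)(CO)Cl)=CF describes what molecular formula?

Heavy atoms from the SMILES: 7 C, 1 Cl, 2 F, 1 N, 1 O.
Implicit hydrogens by atom environment:
  3 × C: 2 H each → 6
  3 × C: 1 H each → 3
  2 × F: no H
  1 × C: no H
  1 × Cl: no H
  1 × N: 2 H
  1 × O: 1 H
  Total hydrogens = 12.
Molecular formula: C7H12ClF2NO

C7H12ClF2NO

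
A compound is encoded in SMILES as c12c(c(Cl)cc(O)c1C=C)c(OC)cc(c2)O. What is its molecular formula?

C13H11ClO3

Heavy atoms from the SMILES: 13 C, 1 Cl, 3 O.
Implicit hydrogens by atom environment:
  7 × C (aromatic): no H
  3 × C (aromatic): 1 H each → 3
  2 × O: 1 H each → 2
  1 × C: 3 H
  1 × C: 2 H
  1 × C: 1 H
  1 × Cl: no H
  1 × O: no H
  Total hydrogens = 11.
Molecular formula: C13H11ClO3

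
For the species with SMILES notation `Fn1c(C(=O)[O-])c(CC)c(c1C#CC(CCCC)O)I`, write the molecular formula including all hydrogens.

Heavy atoms from the SMILES: 14 C, 1 F, 1 I, 1 N, 3 O.
Implicit hydrogens by atom environment:
  4 × C: 2 H each → 8
  4 × C (aromatic): no H
  3 × C: no H
  2 × C: 3 H each → 6
  1 × C: 1 H
  1 × F: no H
  1 × I: no H
  1 × N (aromatic): no H
  1 × O: 1 H
  1 × O: no H
  1 × O (charge -1): no H
  Total hydrogens = 16.
Net charge -1.
Molecular formula: C14H16FINO3-

C14H16FINO3-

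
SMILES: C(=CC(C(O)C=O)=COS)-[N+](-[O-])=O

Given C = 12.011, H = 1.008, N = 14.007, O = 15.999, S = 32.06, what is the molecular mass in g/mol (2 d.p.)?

Molecular formula: C6H7NO5S.
M = 6×12.011 + 7×1.008 + 1×14.007 + 5×15.999 + 1×32.06 = 205.18 g/mol.

205.18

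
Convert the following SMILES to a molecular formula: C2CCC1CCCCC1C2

C10H18

Heavy atoms from the SMILES: 10 C.
Implicit hydrogens by atom environment:
  8 × C: 2 H each → 16
  2 × C: 1 H each → 2
  Total hydrogens = 18.
Molecular formula: C10H18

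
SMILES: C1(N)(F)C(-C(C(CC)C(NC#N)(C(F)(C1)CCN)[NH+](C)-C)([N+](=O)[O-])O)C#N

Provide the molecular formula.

Heavy atoms from the SMILES: 15 C, 2 F, 7 N, 3 O.
Implicit hydrogens by atom environment:
  6 × C: no H
  4 × C: 2 H each → 8
  3 × C: 3 H each → 9
  2 × C: 1 H each → 2
  2 × F: no H
  2 × N: 2 H each → 4
  2 × N: no H
  1 × N (charge +1): 1 H
  1 × N: 1 H
  1 × N (charge +1): no H
  1 × O: 1 H
  1 × O: no H
  1 × O (charge -1): no H
  Total hydrogens = 26.
Net charge +1.
Molecular formula: C15H26F2N7O3+

C15H26F2N7O3+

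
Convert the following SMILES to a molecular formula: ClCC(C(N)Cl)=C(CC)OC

C7H13Cl2NO

Heavy atoms from the SMILES: 7 C, 2 Cl, 1 N, 1 O.
Implicit hydrogens by atom environment:
  2 × C: 3 H each → 6
  2 × C: 2 H each → 4
  2 × C: no H
  2 × Cl: no H
  1 × C: 1 H
  1 × N: 2 H
  1 × O: no H
  Total hydrogens = 13.
Molecular formula: C7H13Cl2NO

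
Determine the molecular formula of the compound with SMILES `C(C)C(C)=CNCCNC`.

C8H18N2

Heavy atoms from the SMILES: 8 C, 2 N.
Implicit hydrogens by atom environment:
  3 × C: 3 H each → 9
  3 × C: 2 H each → 6
  2 × N: 1 H each → 2
  1 × C: 1 H
  1 × C: no H
  Total hydrogens = 18.
Molecular formula: C8H18N2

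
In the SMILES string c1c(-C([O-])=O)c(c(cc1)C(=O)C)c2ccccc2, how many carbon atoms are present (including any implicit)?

The symbol for carbon appears 15 times in the SMILES. Lowercase c denotes aromatic carbon and counts toward C.

15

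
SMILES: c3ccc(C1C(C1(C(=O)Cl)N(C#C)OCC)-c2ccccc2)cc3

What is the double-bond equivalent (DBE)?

Molecular formula from the SMILES: C20H18ClNO2.
DoU = (2C + 2 + N − H − X)/2 = (2·20 + 2 + 1 − 18 − 1)/2 = 24/2 = 12.
(Structurally: 3 ring(s) + 9 π bond(s) = 12.)

12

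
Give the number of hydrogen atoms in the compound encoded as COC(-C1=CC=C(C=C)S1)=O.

Hydrogens are implicit in SMILES; fill each atom to its normal valence:
  2 × C (aromatic): 1 H each → 2
  2 × C (aromatic): no H
  2 × O: no H
  1 × C: 3 H
  1 × C: 2 H
  1 × C: 1 H
  1 × C: no H
  1 × S (aromatic): no H
  Total hydrogens = 8.

8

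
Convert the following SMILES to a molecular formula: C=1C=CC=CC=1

Heavy atoms from the SMILES: 6 C.
Implicit hydrogens by atom environment:
  6 × C (aromatic): 1 H each → 6
  Total hydrogens = 6.
Molecular formula: C6H6

C6H6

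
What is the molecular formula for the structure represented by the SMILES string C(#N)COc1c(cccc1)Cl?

Heavy atoms from the SMILES: 8 C, 1 Cl, 1 N, 1 O.
Implicit hydrogens by atom environment:
  4 × C (aromatic): 1 H each → 4
  2 × C (aromatic): no H
  1 × C: 2 H
  1 × C: no H
  1 × Cl: no H
  1 × N: no H
  1 × O: no H
  Total hydrogens = 6.
Molecular formula: C8H6ClNO

C8H6ClNO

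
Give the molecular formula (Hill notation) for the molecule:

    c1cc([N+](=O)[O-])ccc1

Heavy atoms from the SMILES: 6 C, 1 N, 2 O.
Implicit hydrogens by atom environment:
  5 × C (aromatic): 1 H each → 5
  1 × C (aromatic): no H
  1 × N (charge +1): no H
  1 × O: no H
  1 × O (charge -1): no H
  Total hydrogens = 5.
Molecular formula: C6H5NO2

C6H5NO2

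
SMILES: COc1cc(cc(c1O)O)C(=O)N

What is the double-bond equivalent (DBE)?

5

Molecular formula from the SMILES: C8H9NO4.
DoU = (2C + 2 + N − H − X)/2 = (2·8 + 2 + 1 − 9 − 0)/2 = 10/2 = 5.
(Structurally: 1 ring(s) + 4 π bond(s) = 5.)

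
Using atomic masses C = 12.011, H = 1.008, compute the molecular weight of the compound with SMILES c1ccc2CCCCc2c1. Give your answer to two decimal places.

132.21

Molecular formula: C10H12.
M = 10×12.011 + 12×1.008 = 132.21 g/mol.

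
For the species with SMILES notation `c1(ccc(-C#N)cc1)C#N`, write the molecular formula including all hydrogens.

C8H4N2

Heavy atoms from the SMILES: 8 C, 2 N.
Implicit hydrogens by atom environment:
  4 × C (aromatic): 1 H each → 4
  2 × C (aromatic): no H
  2 × C: no H
  2 × N: no H
  Total hydrogens = 4.
Molecular formula: C8H4N2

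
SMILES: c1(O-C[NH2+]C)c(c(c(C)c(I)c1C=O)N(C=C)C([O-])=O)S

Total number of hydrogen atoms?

Hydrogens are implicit in SMILES; fill each atom to its normal valence:
  6 × C (aromatic): no H
  3 × O: no H
  2 × C: 3 H each → 6
  2 × C: 2 H each → 4
  2 × C: 1 H each → 2
  1 × C: no H
  1 × I: no H
  1 × N (charge +1): 2 H
  1 × N: no H
  1 × O (charge -1): no H
  1 × S: 1 H
  Total hydrogens = 15.

15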